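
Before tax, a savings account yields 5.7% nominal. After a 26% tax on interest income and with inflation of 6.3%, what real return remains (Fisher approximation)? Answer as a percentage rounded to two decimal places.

-2.08%

After-tax nominal return = 5.7% × (1 − 0.26) = 4.2180%.
r ≈ 4.2180% − 6.3% → -2.08%.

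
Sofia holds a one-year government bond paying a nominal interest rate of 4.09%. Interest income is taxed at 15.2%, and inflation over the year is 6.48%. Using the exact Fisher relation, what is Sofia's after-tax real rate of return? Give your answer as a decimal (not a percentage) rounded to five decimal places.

-0.02828

After-tax nominal return = 4.09% × (1 − 0.152) = 3.46832%.
1 + r = 1.0346832 / 1.06480 = 0.971716
After-tax real rate = 0.971716 − 1 → -0.02828.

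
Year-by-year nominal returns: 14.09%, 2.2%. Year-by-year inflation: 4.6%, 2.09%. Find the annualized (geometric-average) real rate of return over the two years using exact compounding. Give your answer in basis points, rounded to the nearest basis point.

Nominal growth factor = 1.1409 × 1.0220 = 1.16599980
Price-level growth factor = 1.0460 × 1.0209 = 1.06786140
Real growth factor = 1.16599980 / 1.06786140 = 1.09190181
Annualized real rate = 1.09190181^(1/2) − 1 = 4.4941% → 449 basis points.

449 basis points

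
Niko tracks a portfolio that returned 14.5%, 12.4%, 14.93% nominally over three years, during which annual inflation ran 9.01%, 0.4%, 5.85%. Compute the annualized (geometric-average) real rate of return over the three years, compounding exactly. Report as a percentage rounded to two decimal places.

8.49%

Nominal growth factor = 1.1450 × 1.1240 × 1.1493 = 1.47912611
Price-level growth factor = 1.0901 × 1.0040 × 1.0585 = 1.15848633
Real growth factor = 1.47912611 / 1.15848633 = 1.27677476
Annualized real rate = 1.27677476^(1/3) − 1 = 8.4854% → 8.49%.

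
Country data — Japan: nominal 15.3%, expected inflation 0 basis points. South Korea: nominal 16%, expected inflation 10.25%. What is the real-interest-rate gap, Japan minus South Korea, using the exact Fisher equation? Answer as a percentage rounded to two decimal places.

10.08%

Japan: (1 + 0.1530)/(1 + 0.0000) − 1 = 15.3000%
South Korea: (1 + 0.1600)/(1 + 0.1025) − 1 = 5.2154%
Differential = 15.3000% − 5.2154% = 10.0846% → 10.08%.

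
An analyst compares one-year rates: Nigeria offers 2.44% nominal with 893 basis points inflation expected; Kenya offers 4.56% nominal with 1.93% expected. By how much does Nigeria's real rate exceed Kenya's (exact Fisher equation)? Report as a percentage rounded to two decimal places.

-8.54%

Nigeria: (1 + 0.0244)/(1 + 0.0893) − 1 = -5.9580%
Kenya: (1 + 0.0456)/(1 + 0.0193) − 1 = 2.5802%
Differential = -5.9580% − 2.5802% = -8.5382% → -8.54%.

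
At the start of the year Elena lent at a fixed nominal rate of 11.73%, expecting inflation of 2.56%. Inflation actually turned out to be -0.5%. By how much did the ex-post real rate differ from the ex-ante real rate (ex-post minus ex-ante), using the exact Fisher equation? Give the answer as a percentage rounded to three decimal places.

3.350%

Ex-ante: (1 + 0.1173)/(1 + 0.0256) − 1 = 8.9411%
Ex-post: (1 + 0.1173)/(1 − 0.0050) − 1 = 12.2915%
Difference (ex-post − ex-ante) = 3.3503% → 3.350%.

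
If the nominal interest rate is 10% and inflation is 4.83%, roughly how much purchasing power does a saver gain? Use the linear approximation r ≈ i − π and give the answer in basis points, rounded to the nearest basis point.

517 basis points

r ≈ i − π = 10% − 4.83% = 517 basis points.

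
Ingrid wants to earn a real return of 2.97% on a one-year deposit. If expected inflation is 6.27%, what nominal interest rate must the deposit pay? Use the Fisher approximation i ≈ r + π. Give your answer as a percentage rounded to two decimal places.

i ≈ r + π = 2.97% + 6.27% = 9.24%.

9.24%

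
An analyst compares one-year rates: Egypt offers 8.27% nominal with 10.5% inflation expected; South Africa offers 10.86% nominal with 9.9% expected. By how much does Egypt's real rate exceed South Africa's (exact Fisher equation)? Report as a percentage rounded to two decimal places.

-2.89%

Egypt: (1 + 0.0827)/(1 + 0.1050) − 1 = -2.0181%
South Africa: (1 + 0.1086)/(1 + 0.0990) − 1 = 0.8735%
Differential = -2.0181% − 0.8735% = -2.8916% → -2.89%.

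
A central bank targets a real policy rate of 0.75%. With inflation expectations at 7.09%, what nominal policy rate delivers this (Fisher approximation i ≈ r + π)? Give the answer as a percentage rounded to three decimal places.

i ≈ r + π = 0.75% + 7.09% = 7.840%.

7.840%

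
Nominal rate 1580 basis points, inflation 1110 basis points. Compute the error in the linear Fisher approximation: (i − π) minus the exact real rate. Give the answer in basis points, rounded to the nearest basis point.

Approximate: r ≈ 15.800% − 11.100% = 4.7000%
Exact: (1 + 0.1580)/(1 + 0.1110) − 1 = 4.2304%
Error = 4.7000% − 4.2304% = 0.4696% → 47 basis points.

47 basis points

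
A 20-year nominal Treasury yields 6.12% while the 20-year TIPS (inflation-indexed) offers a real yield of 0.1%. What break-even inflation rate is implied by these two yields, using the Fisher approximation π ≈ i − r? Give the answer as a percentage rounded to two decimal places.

6.02%

π ≈ i − r = 6.12% − 0.1% → 6.02%.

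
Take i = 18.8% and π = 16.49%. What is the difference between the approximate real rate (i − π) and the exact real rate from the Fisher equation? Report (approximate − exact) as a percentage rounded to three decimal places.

0.327%

Approximate: r ≈ 18.800% − 16.490% = 2.3100%
Exact: (1 + 0.1880)/(1 + 0.1649) − 1 = 1.9830%
Error = 2.3100% − 1.9830% = 0.3270% → 0.327%.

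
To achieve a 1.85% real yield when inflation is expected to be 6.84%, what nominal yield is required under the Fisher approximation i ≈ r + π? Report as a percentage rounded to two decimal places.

i ≈ r + π = 1.85% + 6.84% = 8.69%.

8.69%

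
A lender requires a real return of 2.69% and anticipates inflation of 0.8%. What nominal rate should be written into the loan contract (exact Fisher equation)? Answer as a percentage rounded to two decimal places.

3.51%

(1 + i) = (1 + r)(1 + π) = 1.02690 × 1.00800 = 1.0351152
i = 1.0351152 − 1, so the required nominal rate is 3.51%.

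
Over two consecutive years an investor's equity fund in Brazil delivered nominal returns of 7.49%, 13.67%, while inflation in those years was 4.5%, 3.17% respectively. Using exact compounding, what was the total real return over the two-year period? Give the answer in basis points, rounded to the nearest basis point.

1333 basis points

Nominal growth factor = 1.0749 × 1.1367 = 1.221839
Price-level growth factor = 1.0450 × 1.0317 = 1.078127
Real growth factor = 1.221839 / 1.078127 = 1.133298
Total real return = 1.133298 − 1 → 1333 basis points.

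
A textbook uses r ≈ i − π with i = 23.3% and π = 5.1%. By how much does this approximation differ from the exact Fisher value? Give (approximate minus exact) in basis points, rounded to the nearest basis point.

Approximate: r ≈ 23.300% − 5.100% = 18.2000%
Exact: (1 + 0.2330)/(1 + 0.0510) − 1 = 17.3168%
Error = 18.2000% − 17.3168% = 0.8832% → 88 basis points.

88 basis points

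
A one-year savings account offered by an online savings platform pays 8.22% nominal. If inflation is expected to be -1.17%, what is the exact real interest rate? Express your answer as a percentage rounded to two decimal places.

By the Fisher equation, 1 + r = (1 + i)/(1 + π).
1 + r = 1.08220 / 0.98830 = 1.095012
r = 1.095012 − 1 = 9.5012%, i.e. 9.50%.

9.50%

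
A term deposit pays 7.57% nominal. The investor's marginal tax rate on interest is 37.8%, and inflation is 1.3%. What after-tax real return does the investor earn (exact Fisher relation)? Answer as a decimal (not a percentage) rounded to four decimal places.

0.0336

After-tax nominal return = 7.57% × (1 − 0.378) = 4.70854%.
1 + r = 1.0470854 / 1.01300 = 1.033648
After-tax real rate = 1.033648 − 1 → 0.0336.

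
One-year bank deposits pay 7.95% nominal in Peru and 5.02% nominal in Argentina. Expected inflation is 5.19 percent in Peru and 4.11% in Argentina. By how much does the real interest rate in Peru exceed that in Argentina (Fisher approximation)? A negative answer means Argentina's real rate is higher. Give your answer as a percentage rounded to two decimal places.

Peru: 7.95% − 5.19% = 2.760%
Argentina: 5.02% − 4.11% = 0.910%
Differential = 1.850% → 1.85%.

1.85%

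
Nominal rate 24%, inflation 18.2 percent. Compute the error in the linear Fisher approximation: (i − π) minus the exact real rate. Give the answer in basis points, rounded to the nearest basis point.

89 basis points

Approximate: r ≈ 24.000% − 18.200% = 5.8000%
Exact: (1 + 0.2400)/(1 + 0.1820) − 1 = 4.9069%
Error = 5.8000% − 4.9069% = 0.8931% → 89 basis points.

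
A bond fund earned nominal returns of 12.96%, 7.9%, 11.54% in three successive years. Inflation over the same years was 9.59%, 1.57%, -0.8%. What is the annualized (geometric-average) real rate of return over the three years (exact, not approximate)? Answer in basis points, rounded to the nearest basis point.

718 basis points

Nominal growth factor = 1.1296 × 1.0790 × 1.1154 = 1.35949235
Price-level growth factor = 1.0959 × 1.0157 × 0.9920 = 1.10420078
Real growth factor = 1.35949235 / 1.10420078 = 1.23120031
Annualized real rate = 1.23120031^(1/3) − 1 = 7.1790% → 718 basis points.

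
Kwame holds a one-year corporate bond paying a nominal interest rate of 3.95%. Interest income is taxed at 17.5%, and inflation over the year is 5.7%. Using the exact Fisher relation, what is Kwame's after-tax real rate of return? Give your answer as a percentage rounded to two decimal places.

After-tax nominal return = 3.95% × (1 − 0.175) = 3.25875%.
1 + r = 1.0325875 / 1.05700 = 0.976904
After-tax real rate = 0.976904 − 1 → -2.31%.

-2.31%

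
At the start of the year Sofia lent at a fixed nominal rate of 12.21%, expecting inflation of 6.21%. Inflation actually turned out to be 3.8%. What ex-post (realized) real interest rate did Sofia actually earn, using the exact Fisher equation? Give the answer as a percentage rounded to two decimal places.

8.10%

Ex-post: (1 + 0.1221)/(1 + 0.0380) − 1 = 8.1021%
So the realized real rate is 8.10%.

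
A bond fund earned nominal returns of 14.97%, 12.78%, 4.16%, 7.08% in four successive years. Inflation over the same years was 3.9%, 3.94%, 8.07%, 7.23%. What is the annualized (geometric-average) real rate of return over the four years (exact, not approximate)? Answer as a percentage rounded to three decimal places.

Nominal growth factor = 1.1497 × 1.1278 × 1.0416 × 1.0708 = 1.44619200
Price-level growth factor = 1.0390 × 1.0394 × 1.0807 × 1.0723 = 1.25146791
Real growth factor = 1.44619200 / 1.25146791 = 1.15559655
Annualized real rate = 1.15559655^(1/4) − 1 = 3.6816% → 3.682%.

3.682%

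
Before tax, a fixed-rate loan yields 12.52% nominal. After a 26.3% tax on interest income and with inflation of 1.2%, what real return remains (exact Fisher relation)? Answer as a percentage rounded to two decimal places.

After-tax nominal return = 12.52% × (1 − 0.263) = 9.22724%.
1 + r = 1.0922724 / 1.01200 = 1.079321
After-tax real rate = 1.079321 − 1 → 7.93%.

7.93%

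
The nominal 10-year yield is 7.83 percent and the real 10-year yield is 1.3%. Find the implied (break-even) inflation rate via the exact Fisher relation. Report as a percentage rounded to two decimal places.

6.45%

(1 + π) = (1 + i)/(1 + r) = 1.07830 / 1.01300 = 1.064462
Break-even inflation = 1.064462 − 1 → 6.45%.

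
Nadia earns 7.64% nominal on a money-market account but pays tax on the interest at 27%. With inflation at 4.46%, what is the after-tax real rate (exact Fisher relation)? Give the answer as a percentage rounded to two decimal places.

After-tax nominal return = 7.64% × (1 − 0.27) = 5.5772%.
1 + r = 1.055772 / 1.04460 = 1.010695
After-tax real rate = 1.010695 − 1 → 1.07%.

1.07%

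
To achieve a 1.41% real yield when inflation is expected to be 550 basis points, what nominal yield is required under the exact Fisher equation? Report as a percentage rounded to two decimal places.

(1 + i) = (1 + r)(1 + π) = 1.01410 × 1.05500 = 1.0698755
i = 1.0698755 − 1, so the required nominal rate is 6.99%.

6.99%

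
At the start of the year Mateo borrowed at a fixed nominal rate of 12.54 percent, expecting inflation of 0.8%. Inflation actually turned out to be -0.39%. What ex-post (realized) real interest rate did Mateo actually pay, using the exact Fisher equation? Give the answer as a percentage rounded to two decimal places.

12.98%

Ex-post: (1 + 0.1254)/(1 − 0.0039) − 1 = 12.9806%
So the realized real rate is 12.98%.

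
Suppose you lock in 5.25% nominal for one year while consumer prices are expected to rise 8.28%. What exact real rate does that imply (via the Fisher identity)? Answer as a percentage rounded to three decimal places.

1 + r = 1.05250 / 1.08280 = 0.972017
r = 0.972017 − 1 = -2.7983%, i.e. -2.798%.

-2.798%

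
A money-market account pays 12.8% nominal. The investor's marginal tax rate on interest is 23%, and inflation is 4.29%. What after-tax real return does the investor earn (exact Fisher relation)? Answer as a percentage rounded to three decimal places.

After-tax nominal return = 12.8% × (1 − 0.23) = 9.8560%.
1 + r = 1.09856 / 1.04290 = 1.053370
After-tax real rate = 1.053370 − 1 → 5.337%.

5.337%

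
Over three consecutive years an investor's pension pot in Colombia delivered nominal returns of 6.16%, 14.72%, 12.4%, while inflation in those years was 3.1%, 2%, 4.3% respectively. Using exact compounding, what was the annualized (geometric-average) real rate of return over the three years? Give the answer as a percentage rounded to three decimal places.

7.665%

Nominal growth factor = 1.0616 × 1.1472 × 1.1240 = 1.36888309
Price-level growth factor = 1.0310 × 1.0200 × 1.0430 = 1.09683966
Real growth factor = 1.36888309 / 1.09683966 = 1.24802480
Annualized real rate = 1.24802480^(1/3) − 1 = 7.6650% → 7.665%.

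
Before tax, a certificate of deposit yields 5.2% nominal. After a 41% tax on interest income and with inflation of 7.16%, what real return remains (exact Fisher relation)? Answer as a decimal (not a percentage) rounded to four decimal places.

After-tax nominal return = 5.2% × (1 − 0.41) = 3.0680%.
1 + r = 1.03068 / 1.07160 = 0.961814
After-tax real rate = 0.961814 − 1 → -0.0382.

-0.0382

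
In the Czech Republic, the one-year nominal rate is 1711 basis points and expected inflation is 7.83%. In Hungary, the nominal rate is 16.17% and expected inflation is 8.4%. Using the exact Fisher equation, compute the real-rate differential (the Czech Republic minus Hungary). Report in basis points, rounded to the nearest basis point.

The Czech Republic: (1 + 0.1711)/(1 + 0.0783) − 1 = 8.6061%
Hungary: (1 + 0.1617)/(1 + 0.0840) − 1 = 7.1679%
Differential = 8.6061% − 7.1679% = 1.4382% → 144 basis points.

144 basis points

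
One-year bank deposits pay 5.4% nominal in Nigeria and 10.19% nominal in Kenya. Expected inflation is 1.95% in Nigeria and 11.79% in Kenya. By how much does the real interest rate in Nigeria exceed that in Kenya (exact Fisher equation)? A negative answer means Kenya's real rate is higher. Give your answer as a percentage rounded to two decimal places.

4.82%

Nigeria: (1 + 0.0540)/(1 + 0.0195) − 1 = 3.3840%
Kenya: (1 + 0.1019)/(1 + 0.1179) − 1 = -1.4313%
Differential = 3.3840% − (-1.4313%) = 4.8153% → 4.82%.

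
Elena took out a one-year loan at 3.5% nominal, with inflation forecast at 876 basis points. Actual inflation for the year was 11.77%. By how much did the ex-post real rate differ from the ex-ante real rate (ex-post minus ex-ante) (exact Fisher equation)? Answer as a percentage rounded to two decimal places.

Ex-ante: (1 + 0.0350)/(1 + 0.0876) − 1 = -4.8363%
Ex-post: (1 + 0.0350)/(1 + 0.1177) − 1 = -7.3991%
Difference (ex-post − ex-ante) = -2.5628% → -2.56%.

-2.56%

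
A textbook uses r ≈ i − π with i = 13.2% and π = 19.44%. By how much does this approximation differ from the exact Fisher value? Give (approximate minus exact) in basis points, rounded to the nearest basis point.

-102 basis points

Approximate: r ≈ 13.200% − 19.440% = -6.2400%
Exact: (1 + 0.1320)/(1 + 0.1944) − 1 = -5.2244%
Error = -6.2400% − (-5.2244%) = -1.0156% → -102 basis points.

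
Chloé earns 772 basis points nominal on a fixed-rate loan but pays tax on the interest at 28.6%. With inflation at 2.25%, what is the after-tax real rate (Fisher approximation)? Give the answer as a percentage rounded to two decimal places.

After-tax nominal return = 7.72% × (1 − 0.286) = 5.51208%.
r ≈ 5.51208% − 2.25% → 3.26%.

3.26%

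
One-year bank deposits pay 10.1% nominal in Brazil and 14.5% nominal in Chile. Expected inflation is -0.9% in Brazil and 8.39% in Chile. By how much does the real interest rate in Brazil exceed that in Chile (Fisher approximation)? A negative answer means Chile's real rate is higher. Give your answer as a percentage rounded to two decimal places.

Brazil: 10.1% − (-0.9%) = 11.000%
Chile: 14.5% − 8.39% = 6.110%
Differential = 4.890% → 4.89%.

4.89%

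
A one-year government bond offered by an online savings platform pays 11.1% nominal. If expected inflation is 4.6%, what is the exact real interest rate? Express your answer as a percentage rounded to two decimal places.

6.21%

1 + r = 1.11100 / 1.04600 = 1.062141
r = 1.062141 − 1 = 6.2141%, i.e. 6.21%.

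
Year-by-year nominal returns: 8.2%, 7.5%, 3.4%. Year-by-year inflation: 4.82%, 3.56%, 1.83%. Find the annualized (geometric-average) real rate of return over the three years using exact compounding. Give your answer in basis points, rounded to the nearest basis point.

285 basis points

Nominal growth factor = 1.0820 × 1.0750 × 1.0340 = 1.20269710
Price-level growth factor = 1.0482 × 1.0356 × 1.0183 = 1.10538086
Real growth factor = 1.20269710 / 1.10538086 = 1.08803865
Annualized real rate = 1.08803865^(1/3) − 1 = 2.8525% → 285 basis points.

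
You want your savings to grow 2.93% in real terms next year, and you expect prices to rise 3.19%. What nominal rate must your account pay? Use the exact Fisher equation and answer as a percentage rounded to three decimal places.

6.213%

(1 + i) = (1 + r)(1 + π) = 1.02930 × 1.03190 = 1.06213467
i = 1.06213467 − 1, so the required nominal rate is 6.213%.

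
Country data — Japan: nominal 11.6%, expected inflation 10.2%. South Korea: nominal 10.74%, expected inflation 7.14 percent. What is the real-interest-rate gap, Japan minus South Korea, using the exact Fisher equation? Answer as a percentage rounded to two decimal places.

Japan: (1 + 0.1160)/(1 + 0.1020) − 1 = 1.2704%
South Korea: (1 + 0.1074)/(1 + 0.0714) − 1 = 3.3601%
Differential = 1.2704% − 3.3601% = -2.0897% → -2.09%.

-2.09%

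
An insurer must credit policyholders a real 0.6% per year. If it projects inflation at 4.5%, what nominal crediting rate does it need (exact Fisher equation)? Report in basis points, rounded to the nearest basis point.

513 basis points

(1 + i) = (1 + r)(1 + π) = 1.00600 × 1.04500 = 1.05127
i = 1.05127 − 1, so the required nominal rate is 513 basis points.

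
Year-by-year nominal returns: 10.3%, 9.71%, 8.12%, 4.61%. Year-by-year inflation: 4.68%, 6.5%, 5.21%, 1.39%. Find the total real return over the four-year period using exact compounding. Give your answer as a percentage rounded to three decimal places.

15.089%

Compound the nominal returns: 1.1030 × 1.0971 × 1.0812 × 1.0461 = 1.368677.
Compound inflation: 1.0468 × 1.0650 × 1.0521 × 1.0139 = 1.189229.
Deflate: 1.368677 / 1.189229 = 1.150894.
Total real return = 1.150894 − 1 → 15.089%.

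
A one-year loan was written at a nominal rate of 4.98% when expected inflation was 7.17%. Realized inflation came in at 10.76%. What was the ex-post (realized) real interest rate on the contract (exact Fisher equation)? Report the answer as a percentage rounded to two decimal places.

Ex-post: (1 + 0.0498)/(1 + 0.1076) − 1 = -5.2185%
So the realized real rate is -5.22%.

-5.22%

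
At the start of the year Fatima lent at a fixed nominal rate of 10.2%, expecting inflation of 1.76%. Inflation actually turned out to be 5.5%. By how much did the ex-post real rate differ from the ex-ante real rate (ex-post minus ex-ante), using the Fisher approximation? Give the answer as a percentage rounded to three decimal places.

Ex-ante: 10.2% − 1.76% = 8.440%
Ex-post: 10.2% − 5.5% = 4.700%
Difference (ex-post − ex-ante) = -3.7400% → -3.740%.

-3.740%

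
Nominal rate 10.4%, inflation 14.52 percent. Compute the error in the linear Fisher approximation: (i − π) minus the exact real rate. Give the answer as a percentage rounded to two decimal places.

-0.52%

Approximate: r ≈ 10.400% − 14.520% = -4.1200%
Exact: (1 + 0.1040)/(1 + 0.1452) − 1 = -3.5976%
Error = -4.1200% − (-3.5976%) = -0.5224% → -0.52%.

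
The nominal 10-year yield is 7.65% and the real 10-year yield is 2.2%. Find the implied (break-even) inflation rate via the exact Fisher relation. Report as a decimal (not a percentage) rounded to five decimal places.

0.05333

(1 + π) = (1 + i)/(1 + r) = 1.07650 / 1.02200 = 1.053327
Break-even inflation = 1.053327 − 1 → 0.05333.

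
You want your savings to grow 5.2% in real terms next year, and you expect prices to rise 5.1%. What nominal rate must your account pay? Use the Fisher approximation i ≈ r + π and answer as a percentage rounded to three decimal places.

10.300%

i ≈ r + π = 5.2% + 5.1% = 10.300%.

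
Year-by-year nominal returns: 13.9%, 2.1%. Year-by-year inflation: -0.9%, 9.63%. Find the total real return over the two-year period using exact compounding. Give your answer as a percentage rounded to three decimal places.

Compound the nominal returns: 1.1390 × 1.0210 = 1.162919.
Compound inflation: 0.9910 × 1.0963 = 1.086433.
Deflate: 1.162919 / 1.086433 = 1.070401.
Total real return = 1.070401 − 1 → 7.040%.

7.040%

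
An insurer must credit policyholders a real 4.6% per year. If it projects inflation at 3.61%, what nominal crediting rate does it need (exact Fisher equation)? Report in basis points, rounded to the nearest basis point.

838 basis points

(1 + i) = (1 + r)(1 + π) = 1.04600 × 1.03610 = 1.0837606
i = 1.0837606 − 1, so the required nominal rate is 838 basis points.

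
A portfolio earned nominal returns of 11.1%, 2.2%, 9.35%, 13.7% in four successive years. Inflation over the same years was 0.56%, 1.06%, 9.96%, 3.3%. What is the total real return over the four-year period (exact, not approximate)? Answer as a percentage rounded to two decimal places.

22.29%

Compound the nominal returns: 1.1110 × 1.0220 × 1.0935 × 1.1370 = 1.411706.
Compound inflation: 1.0056 × 1.0106 × 1.0996 × 1.0330 = 1.154356.
Deflate: 1.411706 / 1.154356 = 1.222938.
Total real return = 1.222938 − 1 → 22.29%.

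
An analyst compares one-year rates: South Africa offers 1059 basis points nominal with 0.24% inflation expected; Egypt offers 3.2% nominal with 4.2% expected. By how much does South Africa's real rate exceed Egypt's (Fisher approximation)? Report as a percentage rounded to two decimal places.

11.35%

South Africa: 10.59% − 0.24% = 10.350%
Egypt: 3.2% − 4.2% = -1.000%
Differential = 11.350% → 11.35%.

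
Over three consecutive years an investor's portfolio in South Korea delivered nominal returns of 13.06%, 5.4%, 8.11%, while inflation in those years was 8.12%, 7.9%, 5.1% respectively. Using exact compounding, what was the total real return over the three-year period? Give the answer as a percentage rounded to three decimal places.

5.072%

Nominal growth factor = 1.1306 × 1.0540 × 1.0811 = 1.288295
Price-level growth factor = 1.0812 × 1.0790 × 1.0510 = 1.226112
Real growth factor = 1.288295 / 1.226112 = 1.050716
Total real return = 1.050716 − 1 → 5.072%.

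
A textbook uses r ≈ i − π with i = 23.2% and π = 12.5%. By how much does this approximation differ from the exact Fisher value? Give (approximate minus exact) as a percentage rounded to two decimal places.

Approximate: r ≈ 23.200% − 12.500% = 10.7000%
Exact: (1 + 0.2320)/(1 + 0.1250) − 1 = 9.5111%
Error = 10.7000% − 9.5111% = 1.1889% → 1.19%.

1.19%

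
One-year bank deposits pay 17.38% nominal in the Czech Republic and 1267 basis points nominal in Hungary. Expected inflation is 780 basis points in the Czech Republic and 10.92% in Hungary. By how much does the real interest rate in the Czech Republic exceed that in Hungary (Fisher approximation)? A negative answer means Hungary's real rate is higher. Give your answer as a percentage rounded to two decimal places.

The Czech Republic: 17.38% − 7.8% = 9.580%
Hungary: 12.67% − 10.92% = 1.750%
Differential = 7.830% → 7.83%.

7.83%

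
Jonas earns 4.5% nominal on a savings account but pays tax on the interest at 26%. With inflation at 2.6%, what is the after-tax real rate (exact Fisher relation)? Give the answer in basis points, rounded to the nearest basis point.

71 basis points

After-tax nominal return = 4.5% × (1 − 0.26) = 3.3300%.
1 + r = 1.03330 / 1.02600 = 1.007115
After-tax real rate = 1.007115 − 1 → 71 basis points.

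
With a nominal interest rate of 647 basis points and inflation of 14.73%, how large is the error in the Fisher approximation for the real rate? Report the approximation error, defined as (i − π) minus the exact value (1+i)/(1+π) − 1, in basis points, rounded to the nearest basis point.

Approximate: r ≈ 6.470% − 14.730% = -8.2600%
Exact: (1 + 0.0647)/(1 + 0.1473) − 1 = -7.1995%
Error = -8.2600% − (-7.1995%) = -1.0605% → -106 basis points.

-106 basis points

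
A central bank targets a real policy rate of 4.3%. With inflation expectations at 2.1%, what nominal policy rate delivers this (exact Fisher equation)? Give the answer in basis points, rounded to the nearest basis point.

(1 + i) = (1 + r)(1 + π) = 1.04300 × 1.02100 = 1.064903
i = 1.064903 − 1, so the required nominal rate is 649 basis points.

649 basis points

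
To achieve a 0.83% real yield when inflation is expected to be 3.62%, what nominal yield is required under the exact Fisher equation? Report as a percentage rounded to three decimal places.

4.480%

(1 + i) = (1 + r)(1 + π) = 1.00830 × 1.03620 = 1.04480046
i = 1.04480046 − 1, so the required nominal rate is 4.480%.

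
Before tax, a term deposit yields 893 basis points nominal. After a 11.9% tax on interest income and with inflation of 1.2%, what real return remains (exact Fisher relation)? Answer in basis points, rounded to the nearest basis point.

After-tax nominal return = 8.93% × (1 − 0.119) = 7.86733%.
1 + r = 1.0786733 / 1.01200 = 1.065883
After-tax real rate = 1.065883 − 1 → 659 basis points.

659 basis points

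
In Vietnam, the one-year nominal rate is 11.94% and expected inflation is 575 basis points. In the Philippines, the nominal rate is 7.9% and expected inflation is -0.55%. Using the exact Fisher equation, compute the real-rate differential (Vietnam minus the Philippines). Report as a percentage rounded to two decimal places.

-2.64%

Vietnam: (1 + 0.1194)/(1 + 0.0575) − 1 = 5.8534%
The Philippines: (1 + 0.0790)/(1 − 0.0055) − 1 = 8.4967%
Differential = 5.8534% − 8.4967% = -2.6433% → -2.64%.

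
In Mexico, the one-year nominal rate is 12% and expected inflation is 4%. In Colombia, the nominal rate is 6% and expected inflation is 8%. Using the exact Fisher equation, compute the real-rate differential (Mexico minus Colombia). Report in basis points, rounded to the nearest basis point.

Mexico: (1 + 0.1200)/(1 + 0.0400) − 1 = 7.6923%
Colombia: (1 + 0.0600)/(1 + 0.0800) − 1 = -1.8519%
Differential = 7.6923% − (-1.8519%) = 9.5442% → 954 basis points.

954 basis points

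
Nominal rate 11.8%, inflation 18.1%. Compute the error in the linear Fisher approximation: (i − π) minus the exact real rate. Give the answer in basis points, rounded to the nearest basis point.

Approximate: r ≈ 11.800% − 18.100% = -6.3000%
Exact: (1 + 0.1180)/(1 + 0.1810) − 1 = -5.3345%
Error = -6.3000% − (-5.3345%) = -0.9655% → -97 basis points.

-97 basis points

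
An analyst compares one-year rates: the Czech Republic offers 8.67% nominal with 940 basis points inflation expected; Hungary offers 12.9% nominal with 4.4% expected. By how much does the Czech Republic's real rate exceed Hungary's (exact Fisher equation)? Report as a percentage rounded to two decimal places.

The Czech Republic: (1 + 0.0867)/(1 + 0.0940) − 1 = -0.6673%
Hungary: (1 + 0.1290)/(1 + 0.0440) − 1 = 8.1418%
Differential = -0.6673% − 8.1418% = -8.8090% → -8.81%.

-8.81%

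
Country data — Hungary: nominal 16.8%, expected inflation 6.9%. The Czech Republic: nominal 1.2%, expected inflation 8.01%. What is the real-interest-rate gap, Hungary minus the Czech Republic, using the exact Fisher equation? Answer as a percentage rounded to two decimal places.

15.57%

Hungary: (1 + 0.1680)/(1 + 0.0690) − 1 = 9.2610%
The Czech Republic: (1 + 0.0120)/(1 + 0.0801) − 1 = -6.3050%
Differential = 9.2610% − (-6.3050%) = 15.5660% → 15.57%.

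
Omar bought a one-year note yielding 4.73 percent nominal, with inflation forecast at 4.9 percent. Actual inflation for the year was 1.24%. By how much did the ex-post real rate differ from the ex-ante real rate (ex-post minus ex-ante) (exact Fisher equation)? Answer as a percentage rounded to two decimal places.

3.61%

Ex-ante: (1 + 0.0473)/(1 + 0.0490) − 1 = -0.1621%
Ex-post: (1 + 0.0473)/(1 + 0.0124) − 1 = 3.4473%
Difference (ex-post − ex-ante) = 3.6093% → 3.61%.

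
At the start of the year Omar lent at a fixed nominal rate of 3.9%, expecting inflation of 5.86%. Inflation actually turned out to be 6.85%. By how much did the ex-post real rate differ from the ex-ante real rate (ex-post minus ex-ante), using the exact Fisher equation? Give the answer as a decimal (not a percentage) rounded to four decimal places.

-0.0091

Ex-ante: (1 + 0.0390)/(1 + 0.0586) − 1 = -1.8515%
Ex-post: (1 + 0.0390)/(1 + 0.0685) − 1 = -2.7609%
Difference (ex-post − ex-ante) = -0.9094% → -0.0091.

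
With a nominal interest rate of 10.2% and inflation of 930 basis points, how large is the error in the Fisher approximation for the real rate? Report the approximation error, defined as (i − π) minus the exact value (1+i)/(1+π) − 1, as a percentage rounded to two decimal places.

0.08%

Approximate: r ≈ 10.200% − 9.300% = 0.9000%
Exact: (1 + 0.1020)/(1 + 0.0930) − 1 = 0.8234%
Error = 0.9000% − 0.8234% = 0.0766% → 0.08%.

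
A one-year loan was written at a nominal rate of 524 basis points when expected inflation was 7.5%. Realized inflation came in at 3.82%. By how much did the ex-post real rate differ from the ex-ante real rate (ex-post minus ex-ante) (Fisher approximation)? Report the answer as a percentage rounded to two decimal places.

Ex-ante: 5.24% − 7.5% = -2.260%
Ex-post: 5.24% − 3.82% = 1.420%
Difference (ex-post − ex-ante) = 3.6800% → 3.68%.

3.68%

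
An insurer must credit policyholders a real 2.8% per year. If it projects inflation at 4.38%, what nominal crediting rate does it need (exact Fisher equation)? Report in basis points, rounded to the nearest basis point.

(1 + i) = (1 + r)(1 + π) = 1.02800 × 1.04380 = 1.0730264
i = 1.0730264 − 1, so the required nominal rate is 730 basis points.

730 basis points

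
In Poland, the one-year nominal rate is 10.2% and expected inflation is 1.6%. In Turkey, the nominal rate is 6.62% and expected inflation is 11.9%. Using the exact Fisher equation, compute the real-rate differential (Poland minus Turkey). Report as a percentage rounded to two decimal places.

13.18%

Poland: (1 + 0.1020)/(1 + 0.0160) − 1 = 8.4646%
Turkey: (1 + 0.0662)/(1 + 0.1190) − 1 = -4.7185%
Differential = 8.4646% − (-4.7185%) = 13.1831% → 13.18%.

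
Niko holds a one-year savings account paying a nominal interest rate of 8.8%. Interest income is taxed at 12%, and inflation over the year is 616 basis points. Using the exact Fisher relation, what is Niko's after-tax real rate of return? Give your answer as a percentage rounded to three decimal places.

After-tax nominal return = 8.8% × (1 − 0.12) = 7.7440%.
1 + r = 1.07744 / 1.06160 = 1.014921
After-tax real rate = 1.014921 − 1 → 1.492%.

1.492%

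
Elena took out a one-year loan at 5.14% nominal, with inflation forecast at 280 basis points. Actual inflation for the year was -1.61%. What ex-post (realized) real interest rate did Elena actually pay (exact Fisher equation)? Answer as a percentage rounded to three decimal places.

6.860%

Ex-post: (1 + 0.0514)/(1 − 0.0161) − 1 = 6.86045%
So the realized real rate is 6.860%.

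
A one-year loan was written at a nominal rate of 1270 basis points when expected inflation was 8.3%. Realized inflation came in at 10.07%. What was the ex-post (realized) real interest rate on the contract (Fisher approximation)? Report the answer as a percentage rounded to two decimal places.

Ex-post: 12.7% − 10.07% = 2.630%
So the realized real rate is 2.63%.

2.63%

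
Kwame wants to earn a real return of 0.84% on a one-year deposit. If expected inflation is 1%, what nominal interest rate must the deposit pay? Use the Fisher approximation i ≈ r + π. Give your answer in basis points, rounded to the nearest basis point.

i ≈ r + π = 0.84% + 1% = 184 basis points.

184 basis points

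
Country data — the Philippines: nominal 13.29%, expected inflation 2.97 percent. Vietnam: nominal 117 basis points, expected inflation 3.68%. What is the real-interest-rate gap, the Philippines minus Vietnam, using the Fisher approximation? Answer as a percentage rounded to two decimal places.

12.83%

The Philippines: 13.29% − 2.97% = 10.320%
Vietnam: 1.17% − 3.68% = -2.510%
Differential = 12.830% → 12.83%.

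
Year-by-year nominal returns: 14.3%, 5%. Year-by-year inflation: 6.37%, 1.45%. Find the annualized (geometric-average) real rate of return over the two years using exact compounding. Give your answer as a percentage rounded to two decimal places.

5.46%

Nominal growth factor = 1.1430 × 1.0500 = 1.20015000
Price-level growth factor = 1.0637 × 1.0145 = 1.07912365
Real growth factor = 1.20015000 / 1.07912365 = 1.11215244
Annualized real rate = 1.11215244^(1/2) − 1 = 5.4586% → 5.46%.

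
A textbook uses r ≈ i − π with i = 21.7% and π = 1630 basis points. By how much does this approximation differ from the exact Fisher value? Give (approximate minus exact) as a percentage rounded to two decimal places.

0.76%

Approximate: r ≈ 21.700% − 16.300% = 5.4000%
Exact: (1 + 0.2170)/(1 + 0.1630) − 1 = 4.6432%
Error = 5.4000% − 4.6432% = 0.7568% → 0.76%.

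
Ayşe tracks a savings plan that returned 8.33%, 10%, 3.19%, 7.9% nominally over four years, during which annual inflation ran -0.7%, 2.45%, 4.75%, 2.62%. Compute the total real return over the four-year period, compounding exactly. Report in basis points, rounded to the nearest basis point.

Nominal growth factor = 1.0833 × 1.1000 × 1.0319 × 1.0790 = 1.326785
Price-level growth factor = 0.9930 × 1.0245 × 1.0475 × 1.0262 = 1.093572
Real growth factor = 1.326785 / 1.093572 = 1.213258
Total real return = 1.213258 − 1 → 2133 basis points.

2133 basis points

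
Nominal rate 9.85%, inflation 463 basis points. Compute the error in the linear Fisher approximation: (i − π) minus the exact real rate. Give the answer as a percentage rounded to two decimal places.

Approximate: r ≈ 9.850% − 4.630% = 5.2200%
Exact: (1 + 0.0985)/(1 + 0.0463) − 1 = 4.9890%
Error = 5.2200% − 4.9890% = 0.2310% → 0.23%.

0.23%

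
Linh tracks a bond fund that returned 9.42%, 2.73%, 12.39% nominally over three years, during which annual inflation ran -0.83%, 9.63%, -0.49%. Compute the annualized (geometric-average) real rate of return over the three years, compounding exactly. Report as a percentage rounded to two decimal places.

Nominal growth factor = 1.0942 × 1.0273 × 1.1239 = 1.26334414
Price-level growth factor = 0.9917 × 1.0963 × 0.9951 = 1.08187343
Real growth factor = 1.26334414 / 1.08187343 = 1.16773747
Annualized real rate = 1.16773747^(1/3) − 1 = 5.3049% → 5.30%.

5.30%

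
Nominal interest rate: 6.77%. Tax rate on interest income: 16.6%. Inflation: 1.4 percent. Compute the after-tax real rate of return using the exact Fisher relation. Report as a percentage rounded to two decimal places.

4.19%

After-tax nominal return = 6.77% × (1 − 0.166) = 5.64618%.
1 + r = 1.0564618 / 1.01400 = 1.041876
After-tax real rate = 1.041876 − 1 → 4.19%.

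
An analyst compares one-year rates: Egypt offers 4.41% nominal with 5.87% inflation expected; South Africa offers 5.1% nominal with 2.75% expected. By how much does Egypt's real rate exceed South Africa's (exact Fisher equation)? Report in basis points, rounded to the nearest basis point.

Egypt: (1 + 0.0441)/(1 + 0.0587) − 1 = -1.3790%
South Africa: (1 + 0.0510)/(1 + 0.0275) − 1 = 2.2871%
Differential = -1.3790% − 2.2871% = -3.6662% → -367 basis points.

-367 basis points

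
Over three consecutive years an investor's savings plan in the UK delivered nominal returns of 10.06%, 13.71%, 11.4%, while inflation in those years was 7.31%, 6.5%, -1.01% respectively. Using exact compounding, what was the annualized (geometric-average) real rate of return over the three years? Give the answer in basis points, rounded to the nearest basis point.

Nominal growth factor = 1.1006 × 1.1371 × 1.1140 = 1.39416238
Price-level growth factor = 1.0731 × 1.0650 × 0.9899 = 1.13130870
Real growth factor = 1.39416238 / 1.13130870 = 1.23234479
Annualized real rate = 1.23234479^(1/3) − 1 = 7.2122% → 721 basis points.

721 basis points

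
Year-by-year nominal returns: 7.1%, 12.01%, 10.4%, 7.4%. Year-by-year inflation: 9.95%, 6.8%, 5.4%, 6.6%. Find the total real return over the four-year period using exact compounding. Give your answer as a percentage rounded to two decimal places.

Compound the nominal returns: 1.0710 × 1.1201 × 1.1040 × 1.0740 = 1.422393.
Compound inflation: 1.0995 × 1.0680 × 1.0540 × 1.0660 = 1.319363.
Deflate: 1.422393 / 1.319363 = 1.078091.
Total real return = 1.078091 − 1 → 7.81%.

7.81%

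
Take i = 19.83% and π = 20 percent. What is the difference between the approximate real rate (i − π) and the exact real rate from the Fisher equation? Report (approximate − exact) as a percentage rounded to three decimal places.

Approximate: r ≈ 19.830% − 20.000% = -0.1700%
Exact: (1 + 0.1983)/(1 + 0.2000) − 1 = -0.1417%
Error = -0.1700% − (-0.1417%) = -0.0283% → -0.028%.

-0.028%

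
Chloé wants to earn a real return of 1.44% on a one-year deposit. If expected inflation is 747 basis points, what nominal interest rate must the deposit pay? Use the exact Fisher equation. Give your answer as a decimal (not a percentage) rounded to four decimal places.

0.0902

(1 + i) = (1 + r)(1 + π) = 1.01440 × 1.07470 = 1.09017568
i = 1.09017568 − 1, so the required nominal rate is 0.0902.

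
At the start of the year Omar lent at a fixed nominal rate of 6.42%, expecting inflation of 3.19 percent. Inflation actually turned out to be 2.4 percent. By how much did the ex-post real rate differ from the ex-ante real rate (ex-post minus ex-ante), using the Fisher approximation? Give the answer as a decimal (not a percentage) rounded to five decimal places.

0.00790

Ex-ante: 6.42% − 3.19% = 3.230%
Ex-post: 6.42% − 2.4% = 4.020%
Difference (ex-post − ex-ante) = 0.7900% → 0.00790.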